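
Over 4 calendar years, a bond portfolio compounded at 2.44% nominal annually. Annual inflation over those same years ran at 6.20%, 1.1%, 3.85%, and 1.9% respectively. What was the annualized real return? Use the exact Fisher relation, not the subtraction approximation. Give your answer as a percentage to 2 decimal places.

-0.78%

Cumulative inflation factor: 1.0620 × 1.011 × 1.0385 × 1.019 ≈ 1.13620.
Nominal growth factor: 1.10123. Real growth factor = 1.10123 / 1.13620 ≈ 0.96922.
Annualized: 0.96922^(1/4) − 1 ≈ -0.00779.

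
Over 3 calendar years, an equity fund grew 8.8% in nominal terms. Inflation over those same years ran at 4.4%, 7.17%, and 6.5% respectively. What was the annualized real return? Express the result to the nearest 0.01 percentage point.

-2.99%

Cumulative inflation factor: 1.044 × 1.0717 × 1.065 ≈ 1.19158.
Nominal growth factor: 1.08800. Real growth factor = 1.08800 / 1.19158 ≈ 0.91307.
Annualized: 0.91307^(1/3) − 1 ≈ -0.02986.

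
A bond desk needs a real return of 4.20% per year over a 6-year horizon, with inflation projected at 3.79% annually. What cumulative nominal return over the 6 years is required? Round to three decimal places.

60.007%

Required annual nominal rate: (1+4.20%)(1+3.79%) − 1 = 8.14918%.
Cumulative over 6 years: (1 + 0.0814918)^6 − 1 ≈ 0.60007.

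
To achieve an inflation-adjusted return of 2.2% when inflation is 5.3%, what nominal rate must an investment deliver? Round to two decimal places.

By the Fisher equation, 1 + r_nom = (1 + 2.2%)(1 + 5.3%) = 1.022 × 1.053 = 1.076166.
So r_nom = 7.6166%.

7.62%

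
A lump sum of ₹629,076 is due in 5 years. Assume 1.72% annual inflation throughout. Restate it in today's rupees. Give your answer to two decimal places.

₹577,658.75

Price-level factor over 5 years: (1 + 1.72%)^5 ≈ 1.0890097236.
Purchasing power today: ₹629,076 divided by that factor.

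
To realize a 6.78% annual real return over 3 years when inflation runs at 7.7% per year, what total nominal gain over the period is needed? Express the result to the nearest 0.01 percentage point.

Required annual nominal rate: (1+6.78%)(1+7.7%) − 1 = 15.00206%.
Cumulative over 3 years: (1 + 0.1500206)^3 − 1 ≈ 0.52096.

52.10%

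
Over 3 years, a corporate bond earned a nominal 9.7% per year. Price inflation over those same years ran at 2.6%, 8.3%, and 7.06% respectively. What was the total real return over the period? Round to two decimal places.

Cumulative inflation factor: 1.026 × 1.083 × 1.0706 ≈ 1.18961.
Nominal growth factor: 1.32014. Real growth factor = 1.32014 / 1.18961 ≈ 1.10973.
Total real return ≈ 10.9729%.

10.97%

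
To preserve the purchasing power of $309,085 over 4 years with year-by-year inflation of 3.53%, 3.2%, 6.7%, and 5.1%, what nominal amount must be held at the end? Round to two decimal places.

Cumulative price-level factor: 1.0353 × 1.032 × 1.067 × 1.051 ≈ 1.1981551167.
The nominal amount required is $309,085 scaled up by that factor.

$370,331.77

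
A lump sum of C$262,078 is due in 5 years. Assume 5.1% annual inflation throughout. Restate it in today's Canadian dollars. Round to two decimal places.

Price-level factor over 5 years: (1 + 5.1%)^5 ≈ 1.2823706810.
Purchasing power today: C$262,078 divided by that factor.

C$204,369.93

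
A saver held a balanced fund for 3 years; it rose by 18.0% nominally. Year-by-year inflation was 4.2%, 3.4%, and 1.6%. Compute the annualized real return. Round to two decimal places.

Cumulative inflation factor: 1.042 × 1.034 × 1.016 ≈ 1.09467.
Nominal growth factor: 1.18000. Real growth factor = 1.18000 / 1.09467 ≈ 1.07795.
Annualized: 1.07795^(1/3) − 1 ≈ 0.02534.

2.53%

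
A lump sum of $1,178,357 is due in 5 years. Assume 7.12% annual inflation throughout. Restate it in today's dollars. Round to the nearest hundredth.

Price-level factor over 5 years: (1 + 7.12%)^5 ≈ 1.4104341672.
Purchasing power today: $1,178,357 divided by that factor.

$835,456.93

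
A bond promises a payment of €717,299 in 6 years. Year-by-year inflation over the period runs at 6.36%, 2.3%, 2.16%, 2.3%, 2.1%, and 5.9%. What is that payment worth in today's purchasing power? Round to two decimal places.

Price-level factor over 6 years: 1.0636 × 1.023 × 1.0216 × 1.023 × 1.021 × 1.059 ≈ 1.2295103318.
Purchasing power today: €717,299 divided by that factor.

€583,402.17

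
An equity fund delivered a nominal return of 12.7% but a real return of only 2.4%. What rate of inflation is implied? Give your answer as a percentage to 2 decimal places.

10.06%

From (1+r_nom) = (1+r_real)(1+π), we get 1+π = (1 + 12.7%)/(1 + 2.4%) = 1.127/1.024 ≈ 1.10059.
So π ≈ 10.0586%.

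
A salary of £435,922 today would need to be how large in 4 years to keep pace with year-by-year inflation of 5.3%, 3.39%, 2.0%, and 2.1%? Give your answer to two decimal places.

£494,244.23

Cumulative price-level factor: 1.053 × 1.0339 × 1.020 × 1.021 ≈ 1.1337905173.
The nominal amount required is £435,922 scaled up by that factor.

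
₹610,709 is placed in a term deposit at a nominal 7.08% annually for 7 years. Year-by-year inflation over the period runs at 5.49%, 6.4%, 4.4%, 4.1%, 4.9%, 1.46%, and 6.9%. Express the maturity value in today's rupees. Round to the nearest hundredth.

Nominal value at maturity: ₹610,709 × (1 + 7.08%)^7 ≈ ₹985,809.18.
Price-level factor over 7 years: 1.0549 × 1.064 × 1.044 × 1.041 × 1.049 × 1.0146 × 1.069 ≈ 1.3878809026.
The maturity value deflated by that factor is the answer in today's purchasing power.

₹710,298.11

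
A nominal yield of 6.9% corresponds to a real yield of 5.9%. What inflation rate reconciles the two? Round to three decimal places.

From (1+r_nom) = (1+r_real)(1+π), we get 1+π = (1 + 6.9%)/(1 + 5.9%) = 1.069/1.059 ≈ 1.00944.
So π ≈ 0.9443%.

0.944%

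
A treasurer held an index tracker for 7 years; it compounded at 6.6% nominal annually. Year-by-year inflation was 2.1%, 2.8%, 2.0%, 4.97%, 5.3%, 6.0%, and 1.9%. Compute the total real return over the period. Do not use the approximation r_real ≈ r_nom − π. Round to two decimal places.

22.38%

Cumulative inflation factor: 1.021 × 1.028 × 1.020 × 1.0497 × 1.053 × 1.060 × 1.019 ≈ 1.27818.
Nominal growth factor: 1.56423. Real growth factor = 1.56423 / 1.27818 ≈ 1.22379.
Total real return ≈ 22.3792%.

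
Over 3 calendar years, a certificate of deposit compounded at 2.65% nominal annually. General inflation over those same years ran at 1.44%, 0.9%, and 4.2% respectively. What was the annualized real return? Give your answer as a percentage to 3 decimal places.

Cumulative inflation factor: 1.0144 × 1.009 × 1.042 ≈ 1.06652.
Nominal growth factor: 1.08163. Real growth factor = 1.08163 / 1.06652 ≈ 1.01417.
Annualized: 1.01417^(1/3) − 1 ≈ 0.00470.

0.470%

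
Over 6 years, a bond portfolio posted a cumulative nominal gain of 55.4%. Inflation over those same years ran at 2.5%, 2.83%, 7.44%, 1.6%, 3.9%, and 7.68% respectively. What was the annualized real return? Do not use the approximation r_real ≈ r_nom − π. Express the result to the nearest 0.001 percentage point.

Cumulative inflation factor: 1.025 × 1.0283 × 1.0744 × 1.016 × 1.039 × 1.0768 ≈ 1.28722.
Nominal growth factor: 1.55400. Real growth factor = 1.55400 / 1.28722 ≈ 1.20725.
Annualized: 1.20725^(1/6) − 1 ≈ 0.03189.

3.189%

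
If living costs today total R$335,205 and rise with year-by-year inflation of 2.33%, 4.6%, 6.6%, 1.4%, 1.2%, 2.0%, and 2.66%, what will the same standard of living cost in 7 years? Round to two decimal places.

Cumulative price-level factor: 1.0233 × 1.046 × 1.066 × 1.014 × 1.012 × 1.020 × 1.0266 ≈ 1.2260601091.
The nominal amount required is R$335,205 scaled up by that factor.

R$410,981.48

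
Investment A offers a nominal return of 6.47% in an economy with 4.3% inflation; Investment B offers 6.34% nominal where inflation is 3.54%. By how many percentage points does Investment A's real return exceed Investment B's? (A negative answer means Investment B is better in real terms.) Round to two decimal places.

-0.62

Investment A real return: 1.0647/1.043 − 1 = 2.081%.
Investment B real return: 1.0634/1.0354 − 1 = 2.704%.
Difference: 2.081 − 2.704 = -0.623 pp.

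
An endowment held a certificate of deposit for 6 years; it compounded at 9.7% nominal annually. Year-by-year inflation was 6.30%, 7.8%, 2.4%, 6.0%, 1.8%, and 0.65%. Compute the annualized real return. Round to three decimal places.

Cumulative inflation factor: 1.0630 × 1.078 × 1.024 × 1.060 × 1.018 × 1.0065 ≈ 1.27444.
Nominal growth factor: 1.74277. Real growth factor = 1.74277 / 1.27444 ≈ 1.36748.
Annualized: 1.36748^(1/6) − 1 ≈ 0.05355.

5.355%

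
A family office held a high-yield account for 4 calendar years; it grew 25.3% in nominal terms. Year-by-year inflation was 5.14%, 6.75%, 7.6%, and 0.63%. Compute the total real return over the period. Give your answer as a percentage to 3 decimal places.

Cumulative inflation factor: 1.0514 × 1.0675 × 1.076 × 1.0063 ≈ 1.21528.
Nominal growth factor: 1.25300. Real growth factor = 1.25300 / 1.21528 ≈ 1.03104.
Total real return ≈ 3.1040%.

3.104%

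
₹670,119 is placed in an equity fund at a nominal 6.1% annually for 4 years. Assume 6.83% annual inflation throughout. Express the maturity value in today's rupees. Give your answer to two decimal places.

₹651,989.43

Nominal value at maturity: ₹670,119 × (1 + 6.1%)^4 ≈ ₹849,206.81.
Price-level factor over 4 years: (1 + 6.83%)^4 ≈ 1.3024855491.
Dividing the nominal maturity value by the price-level factor gives the value in today's money.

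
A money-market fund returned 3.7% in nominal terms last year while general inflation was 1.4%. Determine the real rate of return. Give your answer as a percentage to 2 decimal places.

Real return via the Fisher equation: (1 + 3.7%)/(1 + 1.4%) − 1 = 1.037/1.014 − 1 ≈ 0.02268.

2.27%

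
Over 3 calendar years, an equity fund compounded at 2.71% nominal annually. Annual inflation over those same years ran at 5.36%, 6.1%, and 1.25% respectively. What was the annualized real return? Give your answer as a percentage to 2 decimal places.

Cumulative inflation factor: 1.0536 × 1.061 × 1.0125 ≈ 1.13184.
Nominal growth factor: 1.08352. Real growth factor = 1.08352 / 1.13184 ≈ 0.95731.
Annualized: 0.95731^(1/3) − 1 ≈ -0.01444.

-1.44%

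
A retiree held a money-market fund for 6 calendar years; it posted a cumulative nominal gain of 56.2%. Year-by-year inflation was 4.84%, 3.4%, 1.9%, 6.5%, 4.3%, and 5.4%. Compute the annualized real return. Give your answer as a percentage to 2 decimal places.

Cumulative inflation factor: 1.0484 × 1.034 × 1.019 × 1.065 × 1.043 × 1.054 ≈ 1.29329.
Nominal growth factor: 1.56200. Real growth factor = 1.56200 / 1.29329 ≈ 1.20777.
Annualized: 1.20777^(1/6) − 1 ≈ 0.03196.

3.20%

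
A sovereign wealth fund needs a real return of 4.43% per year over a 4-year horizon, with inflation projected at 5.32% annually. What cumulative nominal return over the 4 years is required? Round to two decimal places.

46.33%

Required annual nominal rate: (1+4.43%)(1+5.32%) − 1 = 9.985676%.
Cumulative over 4 years: (1 + 0.09985676)^4 − 1 ≈ 0.46334.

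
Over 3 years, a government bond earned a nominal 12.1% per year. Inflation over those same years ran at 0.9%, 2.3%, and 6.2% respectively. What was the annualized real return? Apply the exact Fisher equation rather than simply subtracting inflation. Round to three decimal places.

8.720%

Cumulative inflation factor: 1.009 × 1.023 × 1.062 ≈ 1.09620.
Nominal growth factor: 1.40869. Real growth factor = 1.40869 / 1.09620 ≈ 1.28507.
Annualized: 1.28507^(1/3) − 1 ≈ 0.08720.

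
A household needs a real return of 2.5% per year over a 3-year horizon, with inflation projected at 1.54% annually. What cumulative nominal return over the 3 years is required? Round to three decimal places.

Required annual nominal rate: (1+2.5%)(1+1.54%) − 1 = 4.0785%.
Cumulative over 3 years: (1 + 0.040785)^3 − 1 ≈ 0.12741.

12.741%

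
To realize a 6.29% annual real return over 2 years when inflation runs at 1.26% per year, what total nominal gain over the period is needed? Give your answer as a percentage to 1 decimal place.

Required annual nominal rate: (1+6.29%)(1+1.26%) − 1 = 7.629254%.
Cumulative over 2 years: (1 + 0.07629254)^2 − 1 ≈ 0.15841.

15.8%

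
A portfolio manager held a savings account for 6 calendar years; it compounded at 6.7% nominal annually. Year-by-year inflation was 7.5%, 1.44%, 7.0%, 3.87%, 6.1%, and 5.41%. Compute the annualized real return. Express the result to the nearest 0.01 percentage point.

Cumulative inflation factor: 1.075 × 1.0144 × 1.070 × 1.0387 × 1.061 × 1.0541 ≈ 1.35547.
Nominal growth factor: 1.47566. Real growth factor = 1.47566 / 1.35547 ≈ 1.08867.
Annualized: 1.08867^(1/6) − 1 ≈ 0.01426.

1.43%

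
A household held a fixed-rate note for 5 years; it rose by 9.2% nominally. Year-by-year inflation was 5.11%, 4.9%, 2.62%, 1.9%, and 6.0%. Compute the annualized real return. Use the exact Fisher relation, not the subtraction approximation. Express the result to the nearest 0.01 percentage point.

Cumulative inflation factor: 1.0511 × 1.049 × 1.0262 × 1.019 × 1.060 ≈ 1.22217.
Nominal growth factor: 1.09200. Real growth factor = 1.09200 / 1.22217 ≈ 0.89349.
Annualized: 0.89349^(1/5) − 1 ≈ -0.02227.

-2.23%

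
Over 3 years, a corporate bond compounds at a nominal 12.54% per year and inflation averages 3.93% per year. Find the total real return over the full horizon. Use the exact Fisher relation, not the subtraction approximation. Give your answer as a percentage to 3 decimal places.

26.969%

The annual real rate is (1+12.54%)/(1+3.93%) − 1 = 8.2844%.
Compounded over 3 years: (1 + 0.082844)^3 − 1 ≈ 0.26969.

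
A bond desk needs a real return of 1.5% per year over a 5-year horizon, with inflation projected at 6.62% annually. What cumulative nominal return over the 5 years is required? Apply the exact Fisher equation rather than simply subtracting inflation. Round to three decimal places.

48.431%

Required annual nominal rate: (1+1.5%)(1+6.62%) − 1 = 8.2193%.
Cumulative over 5 years: (1 + 0.082193)^5 − 1 ≈ 0.48431.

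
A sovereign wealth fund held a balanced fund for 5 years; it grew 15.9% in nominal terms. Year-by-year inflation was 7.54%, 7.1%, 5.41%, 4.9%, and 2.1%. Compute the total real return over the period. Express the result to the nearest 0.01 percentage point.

-10.87%

Cumulative inflation factor: 1.0754 × 1.071 × 1.0541 × 1.049 × 1.021 ≈ 1.30030.
Nominal growth factor: 1.15900. Real growth factor = 1.15900 / 1.30030 ≈ 0.89133.
Total real return ≈ -10.8665%.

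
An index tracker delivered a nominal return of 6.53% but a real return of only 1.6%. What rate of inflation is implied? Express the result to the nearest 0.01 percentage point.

4.85%

From (1+r_nom) = (1+r_real)(1+π), we get 1+π = (1 + 6.53%)/(1 + 1.6%) = 1.0653/1.016 ≈ 1.04852.
So π ≈ 4.8524%.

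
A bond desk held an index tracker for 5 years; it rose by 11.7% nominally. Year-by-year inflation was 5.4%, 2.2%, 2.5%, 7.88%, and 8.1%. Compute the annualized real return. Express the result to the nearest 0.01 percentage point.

-2.80%

Cumulative inflation factor: 1.054 × 1.022 × 1.025 × 1.0788 × 1.081 ≈ 1.28760.
Nominal growth factor: 1.11700. Real growth factor = 1.11700 / 1.28760 ≈ 0.86750.
Annualized: 0.86750^(1/5) − 1 ≈ -0.02803.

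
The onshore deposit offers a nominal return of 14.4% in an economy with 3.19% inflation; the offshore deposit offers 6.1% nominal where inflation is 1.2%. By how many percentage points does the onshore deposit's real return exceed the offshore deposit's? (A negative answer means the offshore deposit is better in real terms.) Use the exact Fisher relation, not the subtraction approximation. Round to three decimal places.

The onshore deposit real return: 1.144/1.0319 − 1 = 10.8635%.
The offshore deposit real return: 1.061/1.012 − 1 = 4.8419%.
Difference: 10.8635 − 4.8419 = 6.0216 pp.

6.022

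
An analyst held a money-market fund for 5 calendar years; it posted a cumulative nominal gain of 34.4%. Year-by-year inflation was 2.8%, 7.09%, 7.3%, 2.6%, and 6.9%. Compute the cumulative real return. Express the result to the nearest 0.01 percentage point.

3.74%

Cumulative inflation factor: 1.028 × 1.0709 × 1.073 × 1.026 × 1.069 ≈ 1.29559.
Nominal growth factor: 1.34400. Real growth factor = 1.34400 / 1.29559 ≈ 1.03737.
Total real return ≈ 3.7367%.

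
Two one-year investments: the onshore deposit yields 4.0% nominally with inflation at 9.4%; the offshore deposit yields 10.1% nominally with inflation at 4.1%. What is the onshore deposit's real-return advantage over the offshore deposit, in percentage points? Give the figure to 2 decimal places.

-10.70

The onshore deposit real return: 1.040/1.094 − 1 = -4.936%.
The offshore deposit real return: 1.101/1.041 − 1 = 5.764%.
Difference: -4.936 − 5.764 = -10.700 pp.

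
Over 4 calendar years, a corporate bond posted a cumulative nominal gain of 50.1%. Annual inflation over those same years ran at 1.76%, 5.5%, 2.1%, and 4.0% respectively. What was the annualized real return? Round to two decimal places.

7.12%

Cumulative inflation factor: 1.0176 × 1.055 × 1.021 × 1.040 ≈ 1.13996.
Nominal growth factor: 1.50100. Real growth factor = 1.50100 / 1.13996 ≈ 1.31672.
Annualized: 1.31672^(1/4) − 1 ≈ 0.07121.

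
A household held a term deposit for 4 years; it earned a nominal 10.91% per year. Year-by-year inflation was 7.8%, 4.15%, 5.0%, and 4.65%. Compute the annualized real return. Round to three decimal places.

Cumulative inflation factor: 1.078 × 1.0415 × 1.050 × 1.0465 ≈ 1.23369.
Nominal growth factor: 1.51315. Real growth factor = 1.51315 / 1.23369 ≈ 1.22652.
Annualized: 1.22652^(1/4) − 1 ≈ 0.05237.

5.237%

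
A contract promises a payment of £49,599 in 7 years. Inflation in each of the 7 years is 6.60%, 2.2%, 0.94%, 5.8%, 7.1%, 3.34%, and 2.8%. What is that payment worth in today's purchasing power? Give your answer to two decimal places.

£37,468.37

Price-level factor over 7 years: 1.0660 × 1.022 × 1.0094 × 1.058 × 1.071 × 1.0334 × 1.028 ≈ 1.3237565173.
Purchasing power today: £49,599 divided by that factor.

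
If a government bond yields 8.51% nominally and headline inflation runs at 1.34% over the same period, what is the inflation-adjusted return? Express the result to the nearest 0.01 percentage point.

Real return via the Fisher equation: (1 + 8.51%)/(1 + 1.34%) − 1 = 1.0851/1.0134 − 1 ≈ 0.07075.

7.08%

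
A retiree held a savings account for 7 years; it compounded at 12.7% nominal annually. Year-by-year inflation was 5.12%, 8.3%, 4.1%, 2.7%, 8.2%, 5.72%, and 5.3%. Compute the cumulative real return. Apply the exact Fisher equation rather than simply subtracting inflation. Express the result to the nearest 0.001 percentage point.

Cumulative inflation factor: 1.0512 × 1.083 × 1.041 × 1.027 × 1.082 × 1.0572 × 1.053 ≈ 1.46605.
Nominal growth factor: 2.30923. Real growth factor = 2.30923 / 1.46605 ≈ 1.57514.
Total real return ≈ 57.5142%.

57.514%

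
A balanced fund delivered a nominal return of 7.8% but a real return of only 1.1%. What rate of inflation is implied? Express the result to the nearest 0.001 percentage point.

From (1+r_nom) = (1+r_real)(1+π), we get 1+π = (1 + 7.8%)/(1 + 1.1%) = 1.078/1.011 ≈ 1.06627.
So π ≈ 6.6271%.

6.627%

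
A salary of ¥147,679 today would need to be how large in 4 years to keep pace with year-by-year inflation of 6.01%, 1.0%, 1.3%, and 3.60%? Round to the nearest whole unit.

Cumulative price-level factor: 1.0601 × 1.010 × 1.013 × 1.0360 ≈ 1.1236664371.
The nominal amount required is ¥147,679 scaled up by that factor.

¥165,942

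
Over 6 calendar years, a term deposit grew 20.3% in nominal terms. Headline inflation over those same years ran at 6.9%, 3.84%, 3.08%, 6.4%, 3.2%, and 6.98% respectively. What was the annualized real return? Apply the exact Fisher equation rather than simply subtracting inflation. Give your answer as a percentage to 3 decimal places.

Cumulative inflation factor: 1.069 × 1.0384 × 1.0308 × 1.064 × 1.032 × 1.0698 ≈ 1.34413.
Nominal growth factor: 1.20300. Real growth factor = 1.20300 / 1.34413 ≈ 0.89500.
Annualized: 0.89500^(1/6) − 1 ≈ -0.01832.

-1.832%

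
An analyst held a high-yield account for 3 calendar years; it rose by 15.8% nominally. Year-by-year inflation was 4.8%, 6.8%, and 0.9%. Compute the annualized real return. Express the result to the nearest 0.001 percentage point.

0.839%

Cumulative inflation factor: 1.048 × 1.068 × 1.009 ≈ 1.12934.
Nominal growth factor: 1.15800. Real growth factor = 1.15800 / 1.12934 ≈ 1.02538.
Annualized: 1.02538^(1/3) − 1 ≈ 0.00839.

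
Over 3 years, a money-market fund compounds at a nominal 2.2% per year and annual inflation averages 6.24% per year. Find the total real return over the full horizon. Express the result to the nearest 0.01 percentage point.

-10.98%

The annual real rate is (1+2.2%)/(1+6.24%) − 1 = -3.8027%.
Compounded over 3 years: (1 + -0.038027)^3 − 1 ≈ -0.10980.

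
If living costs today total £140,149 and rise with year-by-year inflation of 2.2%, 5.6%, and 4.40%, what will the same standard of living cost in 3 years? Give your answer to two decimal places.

£157,908.43

Cumulative price-level factor: 1.022 × 1.056 × 1.0440 = 1.126718208.
Multiplying £140,149 by the price-level factor gives the future nominal sum.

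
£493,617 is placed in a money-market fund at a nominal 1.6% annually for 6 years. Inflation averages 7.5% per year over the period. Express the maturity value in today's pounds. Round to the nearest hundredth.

Nominal value at maturity: £493,617 × (1 + 1.6%)^6 ≈ £542,940.65.
Price-level factor over 6 years: (1 + 7.5%)^6 ≈ 1.5433015256.
The maturity value deflated by that factor is the answer in today's purchasing power.

£351,804.65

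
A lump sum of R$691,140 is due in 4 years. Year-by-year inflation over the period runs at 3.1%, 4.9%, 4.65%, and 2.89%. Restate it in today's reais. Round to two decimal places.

R$593,498.29

Price-level factor over 4 years: 1.031 × 1.049 × 1.0465 × 1.0289 ≈ 1.1645189319.
Purchasing power today: R$691,140 divided by that factor.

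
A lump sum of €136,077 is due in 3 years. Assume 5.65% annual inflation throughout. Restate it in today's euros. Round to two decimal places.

€115,392.14

Price-level factor over 3 years: (1 + 5.65%)^3 ≈ 1.1792571121.
Purchasing power today: €136,077 divided by that factor.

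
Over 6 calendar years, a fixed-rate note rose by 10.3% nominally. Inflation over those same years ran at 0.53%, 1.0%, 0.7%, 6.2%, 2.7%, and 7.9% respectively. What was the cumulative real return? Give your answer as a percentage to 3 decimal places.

-8.333%

Cumulative inflation factor: 1.0053 × 1.010 × 1.007 × 1.062 × 1.027 × 1.079 ≈ 1.20327.
Nominal growth factor: 1.10300. Real growth factor = 1.10300 / 1.20327 ≈ 0.91667.
Total real return ≈ -8.3331%.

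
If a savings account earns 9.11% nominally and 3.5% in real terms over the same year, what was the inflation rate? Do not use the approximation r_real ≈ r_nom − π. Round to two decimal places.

5.42%

From (1+r_nom) = (1+r_real)(1+π), we get 1+π = (1 + 9.11%)/(1 + 3.5%) = 1.0911/1.035 ≈ 1.05420.
So π ≈ 5.4203%.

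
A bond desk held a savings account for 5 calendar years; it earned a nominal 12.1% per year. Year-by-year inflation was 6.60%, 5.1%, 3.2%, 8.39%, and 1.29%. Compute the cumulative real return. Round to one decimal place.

39.5%

Cumulative inflation factor: 1.0660 × 1.051 × 1.032 × 1.0839 × 1.0129 ≈ 1.26939.
Nominal growth factor: 1.77022. Real growth factor = 1.77022 / 1.26939 ≈ 1.39455.
Total real return ≈ 39.4545%.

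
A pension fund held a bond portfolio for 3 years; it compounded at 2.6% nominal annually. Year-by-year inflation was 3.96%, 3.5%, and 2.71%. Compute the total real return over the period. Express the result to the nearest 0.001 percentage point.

-2.271%

Cumulative inflation factor: 1.0396 × 1.035 × 1.0271 ≈ 1.10515.
Nominal growth factor: 1.08005. Real growth factor = 1.08005 / 1.10515 ≈ 0.97729.
Total real return ≈ -2.2712%.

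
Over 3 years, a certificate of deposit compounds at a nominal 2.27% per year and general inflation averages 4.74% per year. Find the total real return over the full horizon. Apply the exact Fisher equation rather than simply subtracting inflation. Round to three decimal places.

-6.909%

The annual real rate is (1+2.27%)/(1+4.74%) − 1 = -2.3582%.
Compounded over 3 years: (1 + -0.023582)^3 − 1 ≈ -0.06909.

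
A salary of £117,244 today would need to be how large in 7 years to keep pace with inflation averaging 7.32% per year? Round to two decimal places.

£192,245.10

Cumulative price-level factor: (1+7.32%)^7 ≈ 1.6397009489.
The nominal amount required is £117,244 scaled up by that factor.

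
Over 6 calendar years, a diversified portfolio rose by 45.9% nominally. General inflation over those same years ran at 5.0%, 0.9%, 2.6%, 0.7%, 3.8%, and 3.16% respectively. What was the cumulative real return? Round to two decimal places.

24.48%

Cumulative inflation factor: 1.050 × 1.009 × 1.026 × 1.007 × 1.038 × 1.0316 ≈ 1.17210.
Nominal growth factor: 1.45900. Real growth factor = 1.45900 / 1.17210 ≈ 1.24477.
Total real return ≈ 24.4771%.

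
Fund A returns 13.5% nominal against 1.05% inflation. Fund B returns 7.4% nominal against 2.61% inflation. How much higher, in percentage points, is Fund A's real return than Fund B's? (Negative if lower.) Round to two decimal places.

Fund A real return: 1.135/1.0105 − 1 = 12.321%.
Fund B real return: 1.074/1.0261 − 1 = 4.668%.
Difference: 12.321 − 4.668 = 7.653 pp.

7.65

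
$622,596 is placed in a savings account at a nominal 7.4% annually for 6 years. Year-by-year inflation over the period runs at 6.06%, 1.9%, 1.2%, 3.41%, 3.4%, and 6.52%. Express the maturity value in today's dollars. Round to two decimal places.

$767,028.43

Nominal value at maturity: $622,596 × (1 + 7.4%)^6 ≈ $955,502.91.
Price-level factor over 6 years: 1.0606 × 1.019 × 1.012 × 1.0341 × 1.034 × 1.0652 ≈ 1.2457203352.
The maturity value deflated by that factor is the answer in today's purchasing power.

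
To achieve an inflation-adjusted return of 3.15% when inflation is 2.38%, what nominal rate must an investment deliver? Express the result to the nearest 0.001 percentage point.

5.605%

By the Fisher equation, 1 + r_nom = (1 + 3.15%)(1 + 2.38%) = 1.0315 × 1.0238 = 1.0560497.
So r_nom = 5.60497%.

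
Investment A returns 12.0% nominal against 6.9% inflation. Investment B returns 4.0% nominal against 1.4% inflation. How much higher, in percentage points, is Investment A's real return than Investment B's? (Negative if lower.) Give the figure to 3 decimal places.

2.207

Investment A real return: 1.120/1.069 − 1 = 4.7708%.
Investment B real return: 1.040/1.014 − 1 = 2.5641%.
Difference: 4.7708 − 2.5641 = 2.2067 pp.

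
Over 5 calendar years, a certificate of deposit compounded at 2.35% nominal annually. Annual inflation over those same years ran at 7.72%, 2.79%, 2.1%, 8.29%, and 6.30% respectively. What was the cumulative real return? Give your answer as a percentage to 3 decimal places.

Cumulative inflation factor: 1.0772 × 1.0279 × 1.021 × 1.0829 × 1.0630 ≈ 1.30135.
Nominal growth factor: 1.12315. Real growth factor = 1.12315 / 1.30135 ≈ 0.86307.
Total real return ≈ -13.6933%.

-13.693%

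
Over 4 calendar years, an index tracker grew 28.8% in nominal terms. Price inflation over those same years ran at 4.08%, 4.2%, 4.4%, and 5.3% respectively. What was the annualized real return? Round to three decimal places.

1.950%

Cumulative inflation factor: 1.0408 × 1.042 × 1.044 × 1.053 ≈ 1.19224.
Nominal growth factor: 1.28800. Real growth factor = 1.28800 / 1.19224 ≈ 1.08032.
Annualized: 1.08032^(1/4) − 1 ≈ 0.01950.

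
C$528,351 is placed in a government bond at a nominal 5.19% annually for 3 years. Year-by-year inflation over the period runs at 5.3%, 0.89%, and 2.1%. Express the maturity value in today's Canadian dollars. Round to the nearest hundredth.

C$566,948.57

Nominal value at maturity: C$528,351 × (1 + 5.19%)^3 ≈ C$614,958.63.
Price-level factor over 3 years: 1.053 × 1.0089 × 1.021 = 1.0846815057.
Dividing the nominal maturity value by the price-level factor gives the value in today's money.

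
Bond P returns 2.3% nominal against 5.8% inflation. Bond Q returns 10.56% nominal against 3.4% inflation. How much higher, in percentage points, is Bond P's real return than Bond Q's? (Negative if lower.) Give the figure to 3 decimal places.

-10.233

Bond P real return: 1.023/1.058 − 1 = -3.3081%.
Bond Q real return: 1.1056/1.034 − 1 = 6.9246%.
Difference: -3.3081 − 6.9246 = -10.2327 pp.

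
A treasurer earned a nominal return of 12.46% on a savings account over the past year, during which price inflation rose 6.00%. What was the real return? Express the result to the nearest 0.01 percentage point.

Real return via the Fisher equation: (1 + 12.46%)/(1 + 6.00%) − 1 = 1.1246/1.0600 − 1 ≈ 0.06094.

6.09%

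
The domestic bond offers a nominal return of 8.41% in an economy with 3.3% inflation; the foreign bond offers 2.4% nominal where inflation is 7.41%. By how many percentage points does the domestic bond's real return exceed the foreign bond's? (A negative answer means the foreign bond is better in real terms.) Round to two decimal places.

9.61

The domestic bond real return: 1.0841/1.033 − 1 = 4.947%.
The foreign bond real return: 1.024/1.0741 − 1 = -4.664%.
Difference: 4.947 − (-4.664) = 9.611 pp.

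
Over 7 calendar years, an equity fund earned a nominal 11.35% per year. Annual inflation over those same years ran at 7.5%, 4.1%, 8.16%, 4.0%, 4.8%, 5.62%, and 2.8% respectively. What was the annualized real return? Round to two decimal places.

5.78%

Cumulative inflation factor: 1.075 × 1.041 × 1.0816 × 1.040 × 1.048 × 1.0562 × 1.028 ≈ 1.43239.
Nominal growth factor: 2.12242. Real growth factor = 2.12242 / 1.43239 ≈ 1.48174.
Annualized: 1.48174^(1/7) − 1 ≈ 0.05778.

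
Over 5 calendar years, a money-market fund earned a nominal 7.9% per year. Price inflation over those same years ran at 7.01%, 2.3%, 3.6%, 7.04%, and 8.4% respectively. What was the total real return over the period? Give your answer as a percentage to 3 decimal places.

Cumulative inflation factor: 1.0701 × 1.023 × 1.036 × 1.0704 × 1.084 ≈ 1.31594.
Nominal growth factor: 1.46254. Real growth factor = 1.46254 / 1.31594 ≈ 1.11140.
Total real return ≈ 11.1404%.

11.140%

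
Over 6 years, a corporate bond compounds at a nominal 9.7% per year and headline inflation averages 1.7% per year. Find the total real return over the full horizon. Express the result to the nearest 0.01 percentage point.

57.51%

The annual real rate is (1+9.7%)/(1+1.7%) − 1 = 7.8663%.
Compounded over 6 years: (1 + 0.078663)^6 − 1 ≈ 0.57512.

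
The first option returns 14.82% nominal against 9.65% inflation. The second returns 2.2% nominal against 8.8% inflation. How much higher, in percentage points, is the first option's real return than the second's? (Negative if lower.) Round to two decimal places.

10.78

The first option real return: 1.1482/1.0965 − 1 = 4.715%.
The second real return: 1.022/1.088 − 1 = -6.066%.
Difference: 4.715 − (-6.066) = 10.781 pp.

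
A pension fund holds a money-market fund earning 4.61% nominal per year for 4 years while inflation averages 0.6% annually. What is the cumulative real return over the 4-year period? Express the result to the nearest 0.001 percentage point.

16.923%

The annual real rate is (1+4.61%)/(1+0.6%) − 1 = 3.9861%.
Compounded over 4 years: (1 + 0.039861)^4 − 1 ≈ 0.16923.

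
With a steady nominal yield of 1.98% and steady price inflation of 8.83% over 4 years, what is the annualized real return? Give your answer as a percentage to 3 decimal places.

With constant rates the annual real return is the same each year: (1+1.98%)/(1+8.83%) − 1 = -0.06294.

-6.294%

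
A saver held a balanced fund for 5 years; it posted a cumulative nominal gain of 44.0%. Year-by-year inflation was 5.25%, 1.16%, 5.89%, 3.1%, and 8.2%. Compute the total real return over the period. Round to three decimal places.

Cumulative inflation factor: 1.0525 × 1.0116 × 1.0589 × 1.031 × 1.082 ≈ 1.25768.
Nominal growth factor: 1.44000. Real growth factor = 1.44000 / 1.25768 ≈ 1.14496.
Total real return ≈ 14.4961%.

14.496%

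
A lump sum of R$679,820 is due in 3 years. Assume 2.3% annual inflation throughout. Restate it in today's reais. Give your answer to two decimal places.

Price-level factor over 3 years: (1 + 2.3%)^3 = 1.070599167.
Purchasing power today: R$679,820 divided by that factor.

R$634,990.22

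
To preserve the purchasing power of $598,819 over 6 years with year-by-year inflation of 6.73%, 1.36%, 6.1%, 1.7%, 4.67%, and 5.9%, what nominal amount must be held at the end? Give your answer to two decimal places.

$774,824.25

Cumulative price-level factor: 1.0673 × 1.0136 × 1.061 × 1.017 × 1.0467 × 1.059 ≈ 1.2939206156.
The nominal amount required is $598,819 scaled up by that factor.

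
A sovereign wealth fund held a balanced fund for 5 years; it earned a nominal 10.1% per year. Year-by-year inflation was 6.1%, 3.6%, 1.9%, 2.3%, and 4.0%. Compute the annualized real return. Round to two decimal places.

Cumulative inflation factor: 1.061 × 1.036 × 1.019 × 1.023 × 1.040 ≈ 1.19168.
Nominal growth factor: 1.61784. Real growth factor = 1.61784 / 1.19168 ≈ 1.35762.
Annualized: 1.35762^(1/5) − 1 ≈ 0.06305.

6.31%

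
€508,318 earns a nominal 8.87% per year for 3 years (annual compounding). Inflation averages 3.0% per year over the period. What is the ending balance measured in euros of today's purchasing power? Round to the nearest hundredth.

€600,272.55

Nominal value at maturity: €508,318 × (1 + 8.87%)^3 ≈ €655,934.02.
Price-level factor over 3 years: (1 + 3.0%)^3 = 1.092727.
Dividing the nominal maturity value by the price-level factor gives the value in today's money.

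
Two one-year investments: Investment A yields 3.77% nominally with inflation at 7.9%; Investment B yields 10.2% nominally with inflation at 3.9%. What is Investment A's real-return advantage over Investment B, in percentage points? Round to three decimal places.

Investment A real return: 1.0377/1.079 − 1 = -3.8276%.
Investment B real return: 1.102/1.039 − 1 = 6.0635%.
Difference: -3.8276 − 6.0635 = -9.8911 pp.

-9.891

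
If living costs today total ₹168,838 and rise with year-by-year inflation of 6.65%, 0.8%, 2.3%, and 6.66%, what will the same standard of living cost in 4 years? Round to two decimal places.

Cumulative price-level factor: 1.0665 × 1.008 × 1.023 × 1.0666 ≈ 1.1730016012.
The nominal amount required is ₹168,838 scaled up by that factor.

₹198,047.24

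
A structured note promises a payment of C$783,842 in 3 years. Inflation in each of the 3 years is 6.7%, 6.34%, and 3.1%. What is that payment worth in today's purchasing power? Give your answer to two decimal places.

C$670,052.43

Price-level factor over 3 years: 1.067 × 1.0634 × 1.031 = 1.1698218818.
Purchasing power today: C$783,842 divided by that factor.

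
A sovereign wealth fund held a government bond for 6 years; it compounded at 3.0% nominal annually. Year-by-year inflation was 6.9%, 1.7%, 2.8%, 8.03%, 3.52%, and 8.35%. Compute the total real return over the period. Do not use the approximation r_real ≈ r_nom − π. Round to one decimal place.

Cumulative inflation factor: 1.069 × 1.017 × 1.028 × 1.0803 × 1.0352 × 1.0835 ≈ 1.35422.
Nominal growth factor: 1.19405. Real growth factor = 1.19405 / 1.35422 ≈ 0.88173.
Total real return ≈ -11.8273%.

-11.8%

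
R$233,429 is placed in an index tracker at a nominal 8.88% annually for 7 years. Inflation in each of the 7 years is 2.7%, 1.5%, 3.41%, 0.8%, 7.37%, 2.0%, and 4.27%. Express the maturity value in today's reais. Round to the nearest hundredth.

Nominal value at maturity: R$233,429 × (1 + 8.88%)^7 ≈ R$423,439.72.
Price-level factor over 7 years: 1.027 × 1.015 × 1.0341 × 1.008 × 1.0737 × 1.020 × 1.0427 ≈ 1.2408007705.
Dividing the nominal maturity value by the price-level factor gives the value in today's money.

R$341,263.26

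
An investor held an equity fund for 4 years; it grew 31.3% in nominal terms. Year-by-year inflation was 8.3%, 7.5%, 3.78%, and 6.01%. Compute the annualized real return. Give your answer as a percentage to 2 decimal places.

0.62%

Cumulative inflation factor: 1.083 × 1.075 × 1.0378 × 1.0601 ≈ 1.28085.
Nominal growth factor: 1.31300. Real growth factor = 1.31300 / 1.28085 ≈ 1.02510.
Annualized: 1.02510^(1/4) − 1 ≈ 0.00622.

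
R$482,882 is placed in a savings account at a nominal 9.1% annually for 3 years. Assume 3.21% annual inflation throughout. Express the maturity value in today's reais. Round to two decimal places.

Nominal value at maturity: R$482,882 × (1 + 9.1%)^3 ≈ R$627,068.91.
Price-level factor over 3 years: (1 + 3.21%)^3 ≈ 1.0994243062.
Dividing the nominal maturity value by the price-level factor gives the value in today's money.

R$570,361.15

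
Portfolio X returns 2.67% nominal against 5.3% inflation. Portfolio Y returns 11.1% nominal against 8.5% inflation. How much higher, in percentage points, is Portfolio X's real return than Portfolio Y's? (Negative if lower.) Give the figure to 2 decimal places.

Portfolio X real return: 1.0267/1.053 − 1 = -2.498%.
Portfolio Y real return: 1.111/1.085 − 1 = 2.396%.
Difference: -2.498 − 2.396 = -4.894 pp.

-4.89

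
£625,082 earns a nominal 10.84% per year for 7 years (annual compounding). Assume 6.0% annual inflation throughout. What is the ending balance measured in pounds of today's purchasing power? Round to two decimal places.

Nominal value at maturity: £625,082 × (1 + 10.84%)^7 ≈ £1,284,732.21.
Price-level factor over 7 years: (1 + 6.0%)^7 ≈ 1.5036302590.
Dividing the nominal maturity value by the price-level factor gives the value in today's money.

£854,420.30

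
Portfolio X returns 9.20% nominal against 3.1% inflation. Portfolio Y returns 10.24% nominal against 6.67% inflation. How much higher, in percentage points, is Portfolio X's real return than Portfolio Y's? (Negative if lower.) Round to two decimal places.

2.57

Portfolio X real return: 1.0920/1.031 − 1 = 5.917%.
Portfolio Y real return: 1.1024/1.0667 − 1 = 3.347%.
Difference: 5.917 − 3.347 = 2.570 pp.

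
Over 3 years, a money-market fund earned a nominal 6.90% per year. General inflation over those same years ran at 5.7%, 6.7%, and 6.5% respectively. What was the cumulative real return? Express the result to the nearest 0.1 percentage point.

Cumulative inflation factor: 1.057 × 1.067 × 1.065 ≈ 1.20113.
Nominal growth factor: 1.22161. Real growth factor = 1.22161 / 1.20113 ≈ 1.01705.
Total real return ≈ 1.7054%.

1.7%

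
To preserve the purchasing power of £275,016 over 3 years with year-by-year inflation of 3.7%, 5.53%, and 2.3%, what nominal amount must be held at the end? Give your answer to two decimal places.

Cumulative price-level factor: 1.037 × 1.0553 × 1.023 = 1.1195160603.
The nominal amount required is £275,016 scaled up by that factor.

£307,884.83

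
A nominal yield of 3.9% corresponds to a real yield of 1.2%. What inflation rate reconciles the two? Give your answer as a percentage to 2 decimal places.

2.67%

From (1+r_nom) = (1+r_real)(1+π), we get 1+π = (1 + 3.9%)/(1 + 1.2%) = 1.039/1.012 ≈ 1.02668.
So π ≈ 2.6680%.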